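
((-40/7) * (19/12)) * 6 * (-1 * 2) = 760/7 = 108.57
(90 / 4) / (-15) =-3 / 2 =-1.50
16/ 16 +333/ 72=45/ 8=5.62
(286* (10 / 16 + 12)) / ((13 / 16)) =4444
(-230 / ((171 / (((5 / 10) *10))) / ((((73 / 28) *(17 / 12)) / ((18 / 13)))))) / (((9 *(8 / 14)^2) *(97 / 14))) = -454547275 / 515922048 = -0.88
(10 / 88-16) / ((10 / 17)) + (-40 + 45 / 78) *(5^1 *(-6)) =6610521 / 5720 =1155.69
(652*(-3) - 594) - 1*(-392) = -2158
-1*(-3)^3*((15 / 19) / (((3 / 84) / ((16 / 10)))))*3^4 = 1469664 / 19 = 77350.74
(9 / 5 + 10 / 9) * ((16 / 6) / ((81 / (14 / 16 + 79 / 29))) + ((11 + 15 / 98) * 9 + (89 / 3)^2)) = 88714926973 / 31077270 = 2854.66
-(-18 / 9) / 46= 1 / 23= 0.04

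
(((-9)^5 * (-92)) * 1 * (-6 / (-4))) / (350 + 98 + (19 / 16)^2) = 2086083072 / 115049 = 18132.13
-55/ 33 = -5/ 3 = -1.67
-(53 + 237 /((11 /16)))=-4375 /11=-397.73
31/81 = 0.38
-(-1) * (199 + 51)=250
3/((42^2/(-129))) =-0.22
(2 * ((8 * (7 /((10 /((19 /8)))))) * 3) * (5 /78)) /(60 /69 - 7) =-3059 /3666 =-0.83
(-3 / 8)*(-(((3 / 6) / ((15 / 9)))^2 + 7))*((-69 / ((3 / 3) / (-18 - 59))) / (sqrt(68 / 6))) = 11300751*sqrt(102) / 27200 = 4196.03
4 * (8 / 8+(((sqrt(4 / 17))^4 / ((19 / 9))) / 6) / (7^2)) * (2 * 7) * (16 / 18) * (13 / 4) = 55969264 / 345933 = 161.79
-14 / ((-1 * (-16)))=-0.88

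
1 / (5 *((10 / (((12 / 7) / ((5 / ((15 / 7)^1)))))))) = 18 / 1225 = 0.01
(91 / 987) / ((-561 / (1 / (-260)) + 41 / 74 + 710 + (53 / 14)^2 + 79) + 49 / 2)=94276 / 149993568393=0.00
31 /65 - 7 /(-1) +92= 6466 /65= 99.48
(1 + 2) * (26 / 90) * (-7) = -91 / 15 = -6.07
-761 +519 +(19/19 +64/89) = -21385/89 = -240.28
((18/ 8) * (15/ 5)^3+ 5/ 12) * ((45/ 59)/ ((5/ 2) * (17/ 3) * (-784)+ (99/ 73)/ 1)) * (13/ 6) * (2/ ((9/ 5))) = -8707075/ 860950302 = -0.01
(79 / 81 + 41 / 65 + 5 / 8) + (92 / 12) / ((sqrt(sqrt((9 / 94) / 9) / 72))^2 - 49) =889023215657 / 428524373160 - 24* sqrt(94) / 50869465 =2.07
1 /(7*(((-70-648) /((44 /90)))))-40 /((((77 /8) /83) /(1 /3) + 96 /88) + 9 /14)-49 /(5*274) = -21162302471419 /1099265133330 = -19.25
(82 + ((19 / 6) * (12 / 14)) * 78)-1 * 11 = 1979 / 7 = 282.71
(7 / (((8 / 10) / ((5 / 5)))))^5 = 52521875 / 1024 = 51290.89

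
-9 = -9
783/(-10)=-783/10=-78.30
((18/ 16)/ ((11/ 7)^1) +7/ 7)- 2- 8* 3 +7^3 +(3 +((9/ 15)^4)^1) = 17701503/ 55000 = 321.85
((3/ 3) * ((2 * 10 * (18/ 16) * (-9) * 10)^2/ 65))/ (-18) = -3504.81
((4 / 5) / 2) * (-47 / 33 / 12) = -47 / 990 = -0.05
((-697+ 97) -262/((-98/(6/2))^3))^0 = 1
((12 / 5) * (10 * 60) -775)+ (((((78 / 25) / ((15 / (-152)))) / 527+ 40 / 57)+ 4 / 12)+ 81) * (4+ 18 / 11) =1501641847 / 1332375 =1127.04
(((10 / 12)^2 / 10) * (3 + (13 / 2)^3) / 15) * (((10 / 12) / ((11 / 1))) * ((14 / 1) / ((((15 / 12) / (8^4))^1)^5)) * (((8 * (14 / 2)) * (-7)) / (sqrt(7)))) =-16060325686381894342541312 * sqrt(7) / 556875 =-76303708625578842151.60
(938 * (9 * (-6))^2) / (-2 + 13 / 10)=-3907440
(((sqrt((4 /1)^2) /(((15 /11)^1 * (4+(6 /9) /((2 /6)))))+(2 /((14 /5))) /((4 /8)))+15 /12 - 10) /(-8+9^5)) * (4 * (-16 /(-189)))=-137744 /3515005935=-0.00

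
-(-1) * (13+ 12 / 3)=17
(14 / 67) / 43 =14 / 2881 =0.00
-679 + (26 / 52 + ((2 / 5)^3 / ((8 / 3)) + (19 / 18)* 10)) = -667.92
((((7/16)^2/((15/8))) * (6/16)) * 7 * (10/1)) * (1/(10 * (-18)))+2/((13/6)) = 272021/299520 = 0.91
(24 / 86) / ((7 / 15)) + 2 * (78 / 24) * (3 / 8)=14619 / 4816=3.04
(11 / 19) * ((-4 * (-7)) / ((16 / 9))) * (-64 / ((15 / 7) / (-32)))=827904 / 95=8714.78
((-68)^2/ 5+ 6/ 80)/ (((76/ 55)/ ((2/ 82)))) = 406945/ 24928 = 16.32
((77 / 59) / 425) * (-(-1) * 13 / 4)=1001 / 100300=0.01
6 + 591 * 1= 597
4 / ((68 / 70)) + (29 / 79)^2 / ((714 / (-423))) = 4.04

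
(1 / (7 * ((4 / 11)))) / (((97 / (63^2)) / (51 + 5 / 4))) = 1303533 / 1552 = 839.91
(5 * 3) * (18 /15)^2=108 /5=21.60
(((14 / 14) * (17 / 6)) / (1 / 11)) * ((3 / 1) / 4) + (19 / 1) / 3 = 713 / 24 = 29.71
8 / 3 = 2.67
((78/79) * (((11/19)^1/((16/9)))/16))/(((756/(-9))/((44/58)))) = -14157/78003968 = -0.00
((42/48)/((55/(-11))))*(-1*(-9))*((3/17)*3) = -567/680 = -0.83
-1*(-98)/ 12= 49/ 6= 8.17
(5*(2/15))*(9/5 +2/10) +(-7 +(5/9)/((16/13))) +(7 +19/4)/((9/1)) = -563/144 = -3.91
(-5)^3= -125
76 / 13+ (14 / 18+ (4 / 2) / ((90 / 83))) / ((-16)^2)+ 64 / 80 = 498431 / 74880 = 6.66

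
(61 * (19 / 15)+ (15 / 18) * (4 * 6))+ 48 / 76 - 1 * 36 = 17641 / 285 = 61.90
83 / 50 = 1.66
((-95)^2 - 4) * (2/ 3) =6014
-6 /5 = -1.20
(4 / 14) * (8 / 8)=2 / 7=0.29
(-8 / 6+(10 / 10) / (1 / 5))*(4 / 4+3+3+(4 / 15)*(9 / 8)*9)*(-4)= -2134 / 15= -142.27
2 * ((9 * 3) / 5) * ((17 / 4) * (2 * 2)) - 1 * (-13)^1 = 983 / 5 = 196.60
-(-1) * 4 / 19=4 / 19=0.21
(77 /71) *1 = 77 /71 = 1.08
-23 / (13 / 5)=-8.85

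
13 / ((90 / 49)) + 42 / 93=21007 / 2790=7.53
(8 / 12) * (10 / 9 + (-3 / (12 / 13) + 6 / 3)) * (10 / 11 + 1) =-0.18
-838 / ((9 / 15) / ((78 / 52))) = -2095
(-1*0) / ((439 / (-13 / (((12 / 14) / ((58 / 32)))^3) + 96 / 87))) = 0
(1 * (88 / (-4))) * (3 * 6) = -396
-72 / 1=-72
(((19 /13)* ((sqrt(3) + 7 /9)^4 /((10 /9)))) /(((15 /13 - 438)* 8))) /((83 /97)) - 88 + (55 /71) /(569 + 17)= -12582112700351857 /142966226403180 - 941773* sqrt(3) /190899585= -88.02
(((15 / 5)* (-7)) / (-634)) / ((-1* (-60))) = 7 / 12680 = 0.00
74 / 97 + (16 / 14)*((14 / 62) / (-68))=0.76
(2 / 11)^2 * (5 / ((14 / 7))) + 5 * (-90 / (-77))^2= 40990 / 5929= 6.91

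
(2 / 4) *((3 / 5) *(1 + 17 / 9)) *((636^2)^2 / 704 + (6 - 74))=33234696248 / 165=201422401.50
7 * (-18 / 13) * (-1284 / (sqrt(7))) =23112 * sqrt(7) / 13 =4703.74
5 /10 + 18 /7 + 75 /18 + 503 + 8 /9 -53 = 28862 /63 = 458.13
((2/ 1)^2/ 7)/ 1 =4/ 7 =0.57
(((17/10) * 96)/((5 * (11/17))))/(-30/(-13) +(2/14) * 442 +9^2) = 1262352/3664925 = 0.34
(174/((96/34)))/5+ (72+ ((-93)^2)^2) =74805285.32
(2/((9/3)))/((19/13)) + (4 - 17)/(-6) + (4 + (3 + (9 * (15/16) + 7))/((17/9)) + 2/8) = 16.63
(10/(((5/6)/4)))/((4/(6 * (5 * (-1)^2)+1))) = 372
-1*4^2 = -16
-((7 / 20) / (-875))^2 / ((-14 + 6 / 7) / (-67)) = -469 / 575000000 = -0.00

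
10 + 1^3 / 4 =10.25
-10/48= -5/24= -0.21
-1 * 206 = -206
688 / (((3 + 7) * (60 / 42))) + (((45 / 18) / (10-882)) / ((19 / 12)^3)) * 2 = 900120724 / 18690775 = 48.16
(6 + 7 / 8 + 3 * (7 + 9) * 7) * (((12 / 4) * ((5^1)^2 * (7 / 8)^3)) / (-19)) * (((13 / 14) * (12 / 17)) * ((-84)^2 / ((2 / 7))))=-1213624646325 / 82688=-14677155.65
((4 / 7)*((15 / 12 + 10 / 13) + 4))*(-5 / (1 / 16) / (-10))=2504 / 91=27.52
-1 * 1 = -1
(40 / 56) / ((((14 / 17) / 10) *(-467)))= -425 / 22883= -0.02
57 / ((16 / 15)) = 855 / 16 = 53.44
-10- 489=-499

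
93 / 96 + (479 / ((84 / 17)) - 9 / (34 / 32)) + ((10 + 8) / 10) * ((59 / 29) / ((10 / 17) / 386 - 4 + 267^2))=5775169911484469 / 64571271727200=89.44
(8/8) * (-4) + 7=3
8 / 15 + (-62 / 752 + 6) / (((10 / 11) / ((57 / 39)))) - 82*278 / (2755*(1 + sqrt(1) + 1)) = 588925237 / 80798640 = 7.29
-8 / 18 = -4 / 9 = -0.44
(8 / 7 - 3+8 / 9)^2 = 3721 / 3969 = 0.94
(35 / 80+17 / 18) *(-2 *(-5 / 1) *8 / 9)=12.28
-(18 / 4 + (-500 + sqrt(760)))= 991 / 2- 2 * sqrt(190)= 467.93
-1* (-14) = 14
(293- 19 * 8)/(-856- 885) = -141/1741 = -0.08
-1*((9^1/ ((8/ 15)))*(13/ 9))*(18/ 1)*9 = -15795/ 4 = -3948.75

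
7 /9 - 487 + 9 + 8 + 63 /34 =-467.37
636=636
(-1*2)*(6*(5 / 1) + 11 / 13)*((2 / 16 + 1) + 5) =-19649 / 52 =-377.87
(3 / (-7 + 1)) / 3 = -1 / 6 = -0.17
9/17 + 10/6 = 112/51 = 2.20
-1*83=-83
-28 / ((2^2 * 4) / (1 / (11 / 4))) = -0.64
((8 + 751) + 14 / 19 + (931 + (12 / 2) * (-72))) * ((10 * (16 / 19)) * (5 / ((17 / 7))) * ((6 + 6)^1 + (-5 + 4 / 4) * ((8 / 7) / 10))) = 1545930240 / 6137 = 251903.25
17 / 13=1.31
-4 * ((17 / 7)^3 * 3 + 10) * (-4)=290704 / 343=847.53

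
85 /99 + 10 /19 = 2605 /1881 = 1.38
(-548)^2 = 300304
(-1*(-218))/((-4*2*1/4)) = -109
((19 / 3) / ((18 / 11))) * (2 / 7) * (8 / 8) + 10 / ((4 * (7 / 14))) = 1154 / 189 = 6.11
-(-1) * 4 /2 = 2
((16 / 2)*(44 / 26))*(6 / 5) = 1056 / 65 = 16.25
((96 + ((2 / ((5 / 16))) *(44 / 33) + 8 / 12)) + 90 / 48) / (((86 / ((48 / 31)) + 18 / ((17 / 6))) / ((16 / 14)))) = 1747464 / 883855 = 1.98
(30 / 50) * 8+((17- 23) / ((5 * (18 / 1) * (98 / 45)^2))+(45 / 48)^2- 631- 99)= -2226084731 / 3073280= -724.34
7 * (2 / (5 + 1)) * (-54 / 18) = -7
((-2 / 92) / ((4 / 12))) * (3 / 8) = -9 / 368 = -0.02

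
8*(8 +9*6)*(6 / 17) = 2976 / 17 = 175.06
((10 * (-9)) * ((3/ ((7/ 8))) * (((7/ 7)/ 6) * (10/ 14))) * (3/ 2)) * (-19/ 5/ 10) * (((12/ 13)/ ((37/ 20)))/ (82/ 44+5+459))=5417280/ 241558681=0.02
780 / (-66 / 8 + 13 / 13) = -3120 / 29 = -107.59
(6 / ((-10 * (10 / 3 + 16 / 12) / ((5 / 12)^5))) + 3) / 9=1160591 / 3483648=0.33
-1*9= -9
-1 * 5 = -5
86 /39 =2.21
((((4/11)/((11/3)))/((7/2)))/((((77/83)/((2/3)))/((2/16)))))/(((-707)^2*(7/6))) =996/228197563517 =0.00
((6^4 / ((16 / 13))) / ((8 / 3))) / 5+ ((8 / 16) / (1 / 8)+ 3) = 3439 / 40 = 85.98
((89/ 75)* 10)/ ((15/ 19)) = 3382/ 225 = 15.03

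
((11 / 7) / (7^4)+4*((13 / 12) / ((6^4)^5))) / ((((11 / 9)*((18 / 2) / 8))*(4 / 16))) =120653228522296699 / 63369337867830263808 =0.00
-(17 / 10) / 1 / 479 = -17 / 4790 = -0.00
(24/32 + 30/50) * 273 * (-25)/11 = -36855/44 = -837.61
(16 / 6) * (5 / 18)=20 / 27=0.74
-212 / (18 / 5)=-530 / 9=-58.89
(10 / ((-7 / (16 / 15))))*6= -64 / 7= -9.14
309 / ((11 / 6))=1854 / 11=168.55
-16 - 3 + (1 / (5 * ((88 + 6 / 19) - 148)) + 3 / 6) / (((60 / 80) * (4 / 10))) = -29503 / 1701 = -17.34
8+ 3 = 11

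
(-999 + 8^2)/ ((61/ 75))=-70125/ 61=-1149.59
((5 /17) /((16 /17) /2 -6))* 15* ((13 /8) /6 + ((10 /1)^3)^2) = -1200000325 /1504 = -797872.56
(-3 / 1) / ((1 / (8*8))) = -192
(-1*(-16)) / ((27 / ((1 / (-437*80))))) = -1 / 58995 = -0.00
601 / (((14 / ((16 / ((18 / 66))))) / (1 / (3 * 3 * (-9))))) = -52888 / 1701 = -31.09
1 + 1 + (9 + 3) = 14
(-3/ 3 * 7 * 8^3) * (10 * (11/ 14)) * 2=-56320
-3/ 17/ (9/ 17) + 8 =23/ 3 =7.67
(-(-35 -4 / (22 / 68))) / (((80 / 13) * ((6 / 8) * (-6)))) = -6773 / 3960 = -1.71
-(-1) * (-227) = -227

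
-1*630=-630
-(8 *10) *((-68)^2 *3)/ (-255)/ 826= 2176/ 413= 5.27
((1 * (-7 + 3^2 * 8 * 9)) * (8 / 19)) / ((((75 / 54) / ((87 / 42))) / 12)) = 16060896 / 3325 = 4830.34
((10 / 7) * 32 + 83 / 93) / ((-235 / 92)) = -2791372 / 152985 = -18.25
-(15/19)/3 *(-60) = 300/19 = 15.79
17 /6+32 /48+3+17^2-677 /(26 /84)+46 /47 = -2310499 /1222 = -1890.75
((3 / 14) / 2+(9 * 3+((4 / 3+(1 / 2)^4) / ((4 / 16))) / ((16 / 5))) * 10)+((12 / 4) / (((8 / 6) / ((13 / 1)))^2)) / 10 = 132751 / 420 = 316.07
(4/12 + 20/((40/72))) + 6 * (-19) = -233/3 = -77.67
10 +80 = 90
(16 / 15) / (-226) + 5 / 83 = 7811 / 140685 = 0.06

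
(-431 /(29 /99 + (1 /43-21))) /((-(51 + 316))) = -1834767 /32314717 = -0.06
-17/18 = -0.94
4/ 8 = 1/ 2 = 0.50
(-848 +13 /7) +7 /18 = -106565 /126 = -845.75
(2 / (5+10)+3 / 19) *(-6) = -166 / 95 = -1.75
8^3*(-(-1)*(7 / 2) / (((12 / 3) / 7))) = 3136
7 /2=3.50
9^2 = 81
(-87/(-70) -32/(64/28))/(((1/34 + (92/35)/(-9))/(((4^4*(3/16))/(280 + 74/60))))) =8.29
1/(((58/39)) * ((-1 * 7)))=-39/406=-0.10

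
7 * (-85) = -595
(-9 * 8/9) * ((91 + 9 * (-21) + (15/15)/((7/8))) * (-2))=-1549.71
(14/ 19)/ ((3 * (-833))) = -0.00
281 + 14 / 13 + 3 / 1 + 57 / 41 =152687 / 533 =286.47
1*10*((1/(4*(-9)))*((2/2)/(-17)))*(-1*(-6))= 5/51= 0.10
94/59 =1.59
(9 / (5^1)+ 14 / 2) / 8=11 / 10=1.10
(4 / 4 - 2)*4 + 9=5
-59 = -59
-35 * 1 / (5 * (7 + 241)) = -7 / 248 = -0.03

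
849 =849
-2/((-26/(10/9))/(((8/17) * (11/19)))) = 880/37791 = 0.02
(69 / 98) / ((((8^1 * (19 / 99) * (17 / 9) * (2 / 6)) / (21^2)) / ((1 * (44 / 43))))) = 18259263 / 55556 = 328.66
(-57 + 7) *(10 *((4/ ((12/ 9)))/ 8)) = -375/ 2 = -187.50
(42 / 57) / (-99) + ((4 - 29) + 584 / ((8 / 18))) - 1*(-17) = 2456572 / 1881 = 1305.99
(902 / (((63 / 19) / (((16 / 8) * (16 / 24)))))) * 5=342760 / 189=1813.54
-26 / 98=-13 / 49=-0.27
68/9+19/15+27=1612/45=35.82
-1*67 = -67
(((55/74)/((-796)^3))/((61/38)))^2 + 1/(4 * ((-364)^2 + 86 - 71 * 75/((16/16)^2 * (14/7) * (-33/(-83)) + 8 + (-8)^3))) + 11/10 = 13156059115133046327950070586995973/11960033240717518121415402359214080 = 1.10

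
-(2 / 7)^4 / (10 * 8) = -1 / 12005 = -0.00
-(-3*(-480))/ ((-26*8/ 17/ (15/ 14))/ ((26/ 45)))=510/ 7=72.86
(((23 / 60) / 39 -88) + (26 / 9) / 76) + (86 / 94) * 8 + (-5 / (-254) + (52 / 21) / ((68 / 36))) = -834801229091 / 10526809020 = -79.30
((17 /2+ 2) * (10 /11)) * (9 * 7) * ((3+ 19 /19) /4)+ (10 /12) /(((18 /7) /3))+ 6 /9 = 603.00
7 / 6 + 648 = 3895 / 6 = 649.17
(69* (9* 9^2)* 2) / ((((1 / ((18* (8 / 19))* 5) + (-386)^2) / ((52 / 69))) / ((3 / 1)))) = 163762560 / 107277139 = 1.53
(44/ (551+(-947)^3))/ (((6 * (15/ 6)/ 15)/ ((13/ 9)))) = -1/ 13362759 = -0.00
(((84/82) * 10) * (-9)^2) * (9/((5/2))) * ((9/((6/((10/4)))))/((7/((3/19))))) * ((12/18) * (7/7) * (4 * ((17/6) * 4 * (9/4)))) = 13384440/779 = 17181.57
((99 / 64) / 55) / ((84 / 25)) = 15 / 1792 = 0.01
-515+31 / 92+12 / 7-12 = -338067 / 644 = -524.95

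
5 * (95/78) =475/78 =6.09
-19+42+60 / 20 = 26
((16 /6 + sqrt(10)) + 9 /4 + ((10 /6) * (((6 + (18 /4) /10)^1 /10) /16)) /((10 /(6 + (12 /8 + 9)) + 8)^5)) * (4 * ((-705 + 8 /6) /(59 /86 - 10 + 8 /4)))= 726184 * sqrt(10) /1887 + 1583144327388338692661 /836709773804421120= 3109.06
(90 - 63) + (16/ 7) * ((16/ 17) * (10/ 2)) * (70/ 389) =28.94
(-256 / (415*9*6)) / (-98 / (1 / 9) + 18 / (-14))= 896 / 69280515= 0.00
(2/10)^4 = 1/625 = 0.00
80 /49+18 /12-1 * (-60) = 6187 /98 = 63.13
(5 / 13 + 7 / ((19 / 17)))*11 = 18062 / 247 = 73.13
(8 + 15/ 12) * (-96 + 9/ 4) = -13875/ 16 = -867.19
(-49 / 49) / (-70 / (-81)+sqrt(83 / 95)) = 538650 / 79063 -6561 * sqrt(7885) / 79063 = -0.56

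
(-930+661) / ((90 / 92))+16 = -11654 / 45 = -258.98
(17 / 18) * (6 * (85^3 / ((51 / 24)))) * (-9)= -14739000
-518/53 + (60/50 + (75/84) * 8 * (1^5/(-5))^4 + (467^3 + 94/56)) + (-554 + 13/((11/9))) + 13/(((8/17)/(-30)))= 101846184.00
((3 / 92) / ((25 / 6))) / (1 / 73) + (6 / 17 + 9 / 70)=1.05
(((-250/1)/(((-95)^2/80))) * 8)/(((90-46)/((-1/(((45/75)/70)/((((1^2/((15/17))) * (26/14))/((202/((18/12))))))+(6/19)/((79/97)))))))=34918000/81129411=0.43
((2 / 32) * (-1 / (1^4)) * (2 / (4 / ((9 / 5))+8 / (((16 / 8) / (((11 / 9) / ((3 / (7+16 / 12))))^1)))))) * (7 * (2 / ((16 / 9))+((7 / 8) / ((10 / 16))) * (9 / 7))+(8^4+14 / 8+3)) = -13352769 / 409600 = -32.60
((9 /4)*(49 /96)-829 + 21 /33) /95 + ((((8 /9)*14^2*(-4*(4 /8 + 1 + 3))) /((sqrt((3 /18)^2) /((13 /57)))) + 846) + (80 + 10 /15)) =-1353681677 /401280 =-3373.41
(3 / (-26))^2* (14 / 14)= 9 / 676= 0.01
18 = 18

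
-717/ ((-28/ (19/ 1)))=486.54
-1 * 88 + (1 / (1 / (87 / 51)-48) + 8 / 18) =-1083761 / 12375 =-87.58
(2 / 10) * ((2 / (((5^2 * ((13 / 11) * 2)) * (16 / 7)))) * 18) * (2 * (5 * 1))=693 / 1300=0.53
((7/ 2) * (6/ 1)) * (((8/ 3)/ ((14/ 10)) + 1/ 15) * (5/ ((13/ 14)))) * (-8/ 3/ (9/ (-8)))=20608/ 39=528.41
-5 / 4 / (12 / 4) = -5 / 12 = -0.42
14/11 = 1.27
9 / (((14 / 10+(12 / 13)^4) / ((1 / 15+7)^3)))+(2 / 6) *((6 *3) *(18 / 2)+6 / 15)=1548.02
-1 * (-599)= 599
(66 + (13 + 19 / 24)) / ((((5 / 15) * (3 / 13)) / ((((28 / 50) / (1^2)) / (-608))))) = -34853 / 36480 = -0.96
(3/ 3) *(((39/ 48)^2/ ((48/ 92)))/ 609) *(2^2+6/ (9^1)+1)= 66079/ 5612544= 0.01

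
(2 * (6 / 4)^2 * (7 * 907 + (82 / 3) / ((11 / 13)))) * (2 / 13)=631749 / 143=4417.83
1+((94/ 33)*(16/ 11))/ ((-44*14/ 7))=3805/ 3993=0.95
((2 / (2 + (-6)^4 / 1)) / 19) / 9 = 1 / 110979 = 0.00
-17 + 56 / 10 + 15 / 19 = -1008 / 95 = -10.61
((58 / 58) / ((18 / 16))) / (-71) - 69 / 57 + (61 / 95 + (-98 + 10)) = -5377306 / 60705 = -88.58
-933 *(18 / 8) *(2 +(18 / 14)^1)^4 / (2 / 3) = -7049474631 / 19208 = -367007.22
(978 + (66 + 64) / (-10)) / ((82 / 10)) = 4825 / 41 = 117.68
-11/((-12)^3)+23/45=4471/8640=0.52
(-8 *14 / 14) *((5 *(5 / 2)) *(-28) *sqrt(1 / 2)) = 1400 *sqrt(2) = 1979.90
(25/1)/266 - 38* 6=-60623/266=-227.91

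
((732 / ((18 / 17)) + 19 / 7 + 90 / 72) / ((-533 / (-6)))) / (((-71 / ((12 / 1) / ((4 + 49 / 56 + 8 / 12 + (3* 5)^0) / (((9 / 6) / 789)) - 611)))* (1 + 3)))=-1051290 / 8995773059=-0.00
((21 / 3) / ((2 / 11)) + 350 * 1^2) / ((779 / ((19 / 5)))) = 777 / 410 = 1.90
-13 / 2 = -6.50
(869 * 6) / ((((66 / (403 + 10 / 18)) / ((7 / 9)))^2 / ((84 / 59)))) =714896032256 / 4258089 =167891.28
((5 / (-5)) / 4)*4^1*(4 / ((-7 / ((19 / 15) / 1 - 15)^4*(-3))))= -7203256384 / 1063125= -6775.55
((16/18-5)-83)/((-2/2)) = 784/9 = 87.11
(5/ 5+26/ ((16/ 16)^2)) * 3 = 81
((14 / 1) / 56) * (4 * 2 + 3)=11 / 4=2.75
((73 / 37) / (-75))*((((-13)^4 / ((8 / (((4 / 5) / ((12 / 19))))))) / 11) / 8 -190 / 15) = -29849627 / 29304000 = -1.02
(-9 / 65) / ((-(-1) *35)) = -9 / 2275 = -0.00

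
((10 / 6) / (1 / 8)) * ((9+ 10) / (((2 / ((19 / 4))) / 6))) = 3610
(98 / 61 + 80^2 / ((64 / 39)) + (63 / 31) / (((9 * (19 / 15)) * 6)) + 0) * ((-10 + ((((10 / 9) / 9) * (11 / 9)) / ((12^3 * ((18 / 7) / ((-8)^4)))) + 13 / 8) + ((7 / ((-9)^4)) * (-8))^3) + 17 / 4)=-280547671441863641771 / 18039841451068176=-15551.56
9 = 9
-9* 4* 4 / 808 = -18 / 101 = -0.18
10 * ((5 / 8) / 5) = 5 / 4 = 1.25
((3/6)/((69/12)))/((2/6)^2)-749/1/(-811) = 31825/18653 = 1.71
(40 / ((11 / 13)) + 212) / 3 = 2852 / 33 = 86.42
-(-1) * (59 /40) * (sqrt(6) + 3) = 59 * sqrt(6) /40 + 177 /40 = 8.04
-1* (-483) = 483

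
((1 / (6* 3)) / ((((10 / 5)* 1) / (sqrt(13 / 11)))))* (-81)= -9* sqrt(143) / 44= -2.45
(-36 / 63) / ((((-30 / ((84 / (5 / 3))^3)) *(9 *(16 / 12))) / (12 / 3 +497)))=63631008 / 625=101809.61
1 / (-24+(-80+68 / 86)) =-43 / 4438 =-0.01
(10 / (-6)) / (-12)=5 / 36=0.14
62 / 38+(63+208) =5180 / 19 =272.63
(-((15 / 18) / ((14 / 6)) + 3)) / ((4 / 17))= -799 / 56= -14.27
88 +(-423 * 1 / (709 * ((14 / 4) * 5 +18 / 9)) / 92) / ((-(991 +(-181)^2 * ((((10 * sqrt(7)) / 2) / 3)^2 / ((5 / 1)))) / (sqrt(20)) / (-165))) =88-209385 * sqrt(5) / 244967048014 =88.00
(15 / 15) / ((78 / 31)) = 31 / 78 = 0.40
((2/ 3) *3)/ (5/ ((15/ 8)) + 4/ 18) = 9/ 13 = 0.69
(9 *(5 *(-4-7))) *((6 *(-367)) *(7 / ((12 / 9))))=11444895 / 2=5722447.50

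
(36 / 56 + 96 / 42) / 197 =41 / 2758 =0.01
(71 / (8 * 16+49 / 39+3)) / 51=923 / 87686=0.01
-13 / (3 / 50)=-650 / 3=-216.67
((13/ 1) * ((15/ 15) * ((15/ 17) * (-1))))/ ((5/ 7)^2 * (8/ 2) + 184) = -9555/ 154972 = -0.06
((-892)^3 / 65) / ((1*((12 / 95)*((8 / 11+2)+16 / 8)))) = -9270878012 / 507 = -18285755.45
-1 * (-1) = 1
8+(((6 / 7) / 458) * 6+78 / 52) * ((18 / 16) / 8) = 1685077 / 205184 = 8.21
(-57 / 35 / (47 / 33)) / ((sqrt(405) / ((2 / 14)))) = -209 * sqrt(5) / 57575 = -0.01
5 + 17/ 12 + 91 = 1169/ 12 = 97.42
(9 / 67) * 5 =45 / 67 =0.67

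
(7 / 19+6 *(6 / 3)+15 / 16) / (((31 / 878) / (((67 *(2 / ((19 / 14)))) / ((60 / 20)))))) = 832829095 / 67146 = 12403.26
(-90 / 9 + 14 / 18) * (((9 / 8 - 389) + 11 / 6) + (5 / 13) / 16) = 19992625 / 5616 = 3559.94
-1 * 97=-97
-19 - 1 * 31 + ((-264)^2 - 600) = 69046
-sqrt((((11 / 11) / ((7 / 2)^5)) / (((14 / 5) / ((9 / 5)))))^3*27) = -5184*sqrt(3) / 40353607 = -0.00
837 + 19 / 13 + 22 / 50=838.90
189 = 189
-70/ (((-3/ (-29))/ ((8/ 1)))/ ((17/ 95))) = -55216/ 57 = -968.70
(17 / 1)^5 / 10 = 1419857 / 10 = 141985.70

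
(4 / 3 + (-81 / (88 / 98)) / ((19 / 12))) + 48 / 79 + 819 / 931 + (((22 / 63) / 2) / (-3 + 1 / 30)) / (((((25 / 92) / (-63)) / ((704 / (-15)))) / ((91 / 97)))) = -654.94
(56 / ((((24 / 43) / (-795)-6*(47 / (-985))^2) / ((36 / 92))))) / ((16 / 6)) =-417905984475 / 730439198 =-572.13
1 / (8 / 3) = 3 / 8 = 0.38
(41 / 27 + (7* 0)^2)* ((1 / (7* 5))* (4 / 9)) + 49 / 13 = 418877 / 110565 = 3.79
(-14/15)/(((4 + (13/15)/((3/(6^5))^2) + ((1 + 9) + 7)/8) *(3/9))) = -112/232906997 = -0.00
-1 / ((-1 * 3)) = 1 / 3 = 0.33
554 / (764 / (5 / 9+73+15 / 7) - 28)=-1321013 / 42700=-30.94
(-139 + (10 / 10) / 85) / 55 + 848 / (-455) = -169814 / 38675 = -4.39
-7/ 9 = -0.78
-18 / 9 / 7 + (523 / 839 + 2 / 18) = 23720 / 52857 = 0.45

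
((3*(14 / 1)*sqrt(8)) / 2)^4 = 12446784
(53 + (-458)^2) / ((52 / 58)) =6084693 / 26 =234026.65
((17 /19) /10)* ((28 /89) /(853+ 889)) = 119 /7364305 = 0.00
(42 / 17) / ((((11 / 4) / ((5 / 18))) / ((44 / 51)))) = 560 / 2601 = 0.22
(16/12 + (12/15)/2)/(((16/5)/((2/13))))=0.08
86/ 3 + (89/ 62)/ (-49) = 261001/ 9114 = 28.64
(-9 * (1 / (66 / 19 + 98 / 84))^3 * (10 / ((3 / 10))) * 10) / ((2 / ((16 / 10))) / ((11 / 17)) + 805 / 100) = -27161640000 / 9030189229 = -3.01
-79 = -79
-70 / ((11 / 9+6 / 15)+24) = -3150 / 1153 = -2.73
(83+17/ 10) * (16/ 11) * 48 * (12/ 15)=118272/ 25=4730.88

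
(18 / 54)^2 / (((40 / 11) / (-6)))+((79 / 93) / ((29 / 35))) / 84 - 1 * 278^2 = -3126531143 / 40455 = -77284.17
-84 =-84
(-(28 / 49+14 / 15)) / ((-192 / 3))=79 / 3360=0.02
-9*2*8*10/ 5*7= -2016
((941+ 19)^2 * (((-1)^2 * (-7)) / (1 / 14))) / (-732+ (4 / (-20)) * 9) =150528000 / 1223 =123080.95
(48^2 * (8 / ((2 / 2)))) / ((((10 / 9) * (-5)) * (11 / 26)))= -2156544 / 275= -7841.98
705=705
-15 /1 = -15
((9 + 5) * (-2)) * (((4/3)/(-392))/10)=1/105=0.01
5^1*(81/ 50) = 81/ 10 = 8.10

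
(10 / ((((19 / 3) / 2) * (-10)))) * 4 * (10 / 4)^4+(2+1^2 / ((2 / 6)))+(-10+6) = -1837 / 38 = -48.34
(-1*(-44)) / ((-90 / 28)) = -616 / 45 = -13.69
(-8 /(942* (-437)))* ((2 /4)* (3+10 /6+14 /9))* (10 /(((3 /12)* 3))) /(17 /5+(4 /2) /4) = 44800 /216735831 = 0.00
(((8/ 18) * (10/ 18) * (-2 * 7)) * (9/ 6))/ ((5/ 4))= -112/ 27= -4.15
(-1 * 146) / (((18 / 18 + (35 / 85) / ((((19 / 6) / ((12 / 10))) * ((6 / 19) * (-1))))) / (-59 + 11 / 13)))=9381960 / 559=16783.47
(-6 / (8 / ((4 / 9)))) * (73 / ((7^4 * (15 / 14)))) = -0.01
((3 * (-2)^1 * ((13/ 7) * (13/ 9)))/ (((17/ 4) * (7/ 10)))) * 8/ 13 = -8320/ 2499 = -3.33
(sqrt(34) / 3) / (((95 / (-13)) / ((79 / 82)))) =-1027 * sqrt(34) / 23370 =-0.26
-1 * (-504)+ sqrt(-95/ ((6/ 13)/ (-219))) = sqrt(180310)/ 2+ 504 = 716.31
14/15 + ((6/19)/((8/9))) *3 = 2279/1140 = 2.00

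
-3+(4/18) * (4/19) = -505/171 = -2.95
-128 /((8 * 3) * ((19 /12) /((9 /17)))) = -1.78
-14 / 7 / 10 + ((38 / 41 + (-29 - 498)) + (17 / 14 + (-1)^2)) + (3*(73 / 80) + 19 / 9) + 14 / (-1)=-110182571 / 206640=-533.21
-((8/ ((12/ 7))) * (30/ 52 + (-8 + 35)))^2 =-2798929/ 169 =-16561.71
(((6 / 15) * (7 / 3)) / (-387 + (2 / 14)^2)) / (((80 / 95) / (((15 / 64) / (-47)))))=343 / 24015872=0.00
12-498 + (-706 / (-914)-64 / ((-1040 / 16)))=-14384437 / 29705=-484.24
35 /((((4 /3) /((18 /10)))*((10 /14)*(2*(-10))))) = -1323 /400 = -3.31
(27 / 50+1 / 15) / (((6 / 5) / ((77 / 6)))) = 7007 / 1080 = 6.49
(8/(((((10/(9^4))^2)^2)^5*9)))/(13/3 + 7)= 7282483350946404208076885500996745047522350034970917293604274649554310785067/425000000000000000000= 17135254943403304019004440000000000000000000000000000000.00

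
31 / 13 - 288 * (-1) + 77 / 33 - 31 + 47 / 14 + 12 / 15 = 265.88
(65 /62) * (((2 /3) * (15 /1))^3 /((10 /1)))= 3250 /31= 104.84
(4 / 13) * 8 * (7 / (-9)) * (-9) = 17.23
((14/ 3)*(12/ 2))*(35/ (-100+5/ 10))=-1960/ 199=-9.85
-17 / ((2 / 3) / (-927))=47277 / 2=23638.50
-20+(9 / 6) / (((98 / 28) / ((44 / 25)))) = -3368 / 175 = -19.25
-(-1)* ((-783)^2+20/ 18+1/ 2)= 11035631/ 18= 613090.61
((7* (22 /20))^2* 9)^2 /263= 2847396321 /2630000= 1082.66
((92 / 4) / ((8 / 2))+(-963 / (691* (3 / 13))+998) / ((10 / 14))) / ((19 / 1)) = 3854385 / 52516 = 73.39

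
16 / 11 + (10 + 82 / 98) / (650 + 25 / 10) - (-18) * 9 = 12776088 / 78155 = 163.47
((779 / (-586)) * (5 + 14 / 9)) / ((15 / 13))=-597493 / 79110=-7.55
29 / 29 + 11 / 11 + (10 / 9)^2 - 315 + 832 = 42139 / 81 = 520.23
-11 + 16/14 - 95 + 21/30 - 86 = -13311/70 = -190.16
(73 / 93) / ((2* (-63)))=-73 / 11718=-0.01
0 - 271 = -271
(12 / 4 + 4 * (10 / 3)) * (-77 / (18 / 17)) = -64141 / 54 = -1187.80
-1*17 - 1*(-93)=76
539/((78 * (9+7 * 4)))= 539/2886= 0.19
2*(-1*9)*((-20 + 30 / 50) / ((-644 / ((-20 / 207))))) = 194 / 3703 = 0.05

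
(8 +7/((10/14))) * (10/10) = 89/5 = 17.80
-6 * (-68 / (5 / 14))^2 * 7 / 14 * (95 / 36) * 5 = -4304944 / 3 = -1434981.33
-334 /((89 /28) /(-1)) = 9352 /89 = 105.08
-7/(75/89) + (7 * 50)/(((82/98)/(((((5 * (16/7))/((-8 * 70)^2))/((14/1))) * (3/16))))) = -45771931/5510400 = -8.31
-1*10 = -10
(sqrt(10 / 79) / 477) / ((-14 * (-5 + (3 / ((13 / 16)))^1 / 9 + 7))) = -13 * sqrt(790) / 16530276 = -0.00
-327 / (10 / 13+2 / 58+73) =-4.43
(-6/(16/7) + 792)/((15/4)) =421/2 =210.50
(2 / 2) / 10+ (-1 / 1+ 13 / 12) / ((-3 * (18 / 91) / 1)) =-131 / 3240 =-0.04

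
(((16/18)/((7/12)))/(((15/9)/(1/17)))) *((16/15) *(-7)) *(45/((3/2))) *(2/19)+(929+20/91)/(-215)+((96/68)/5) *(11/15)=-10005257/1858675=-5.38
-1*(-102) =102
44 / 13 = 3.38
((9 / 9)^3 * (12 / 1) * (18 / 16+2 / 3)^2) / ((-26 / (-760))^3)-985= 6334653365 / 6591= 961106.56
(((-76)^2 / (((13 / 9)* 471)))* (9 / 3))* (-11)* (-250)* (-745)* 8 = -417451131.80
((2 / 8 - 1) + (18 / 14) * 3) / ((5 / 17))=1479 / 140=10.56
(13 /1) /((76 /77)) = 1001 /76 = 13.17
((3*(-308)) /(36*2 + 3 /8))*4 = -9856 /193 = -51.07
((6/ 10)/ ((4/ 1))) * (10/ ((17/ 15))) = 45/ 34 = 1.32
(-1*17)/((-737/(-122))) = -2074/737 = -2.81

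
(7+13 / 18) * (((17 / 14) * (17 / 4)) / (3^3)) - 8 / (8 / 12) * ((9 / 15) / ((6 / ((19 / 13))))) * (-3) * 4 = 39842603 / 1769040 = 22.52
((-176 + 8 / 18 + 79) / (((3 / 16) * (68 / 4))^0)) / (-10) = 869 / 90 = 9.66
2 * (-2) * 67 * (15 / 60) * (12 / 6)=-134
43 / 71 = 0.61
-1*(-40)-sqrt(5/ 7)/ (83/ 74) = 40-74*sqrt(35)/ 581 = 39.25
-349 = -349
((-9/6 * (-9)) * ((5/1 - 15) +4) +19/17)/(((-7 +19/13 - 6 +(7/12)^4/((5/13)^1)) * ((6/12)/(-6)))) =-21964400640/257485927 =-85.30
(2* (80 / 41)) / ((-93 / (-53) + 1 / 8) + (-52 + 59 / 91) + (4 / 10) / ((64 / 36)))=-15433600 / 194764719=-0.08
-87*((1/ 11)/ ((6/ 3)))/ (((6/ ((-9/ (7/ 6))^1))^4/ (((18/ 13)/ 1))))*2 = -10274526/ 343343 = -29.92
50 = 50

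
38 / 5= 7.60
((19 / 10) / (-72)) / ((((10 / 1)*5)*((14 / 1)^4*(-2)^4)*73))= -19 / 1615315968000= -0.00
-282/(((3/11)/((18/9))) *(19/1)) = -2068/19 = -108.84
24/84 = 2/7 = 0.29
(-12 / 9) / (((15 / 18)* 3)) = -8 / 15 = -0.53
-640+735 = 95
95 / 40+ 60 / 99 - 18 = -15.02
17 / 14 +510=7157 / 14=511.21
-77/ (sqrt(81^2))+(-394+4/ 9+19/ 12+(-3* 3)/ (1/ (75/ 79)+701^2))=-2345959654489/ 5970534948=-392.92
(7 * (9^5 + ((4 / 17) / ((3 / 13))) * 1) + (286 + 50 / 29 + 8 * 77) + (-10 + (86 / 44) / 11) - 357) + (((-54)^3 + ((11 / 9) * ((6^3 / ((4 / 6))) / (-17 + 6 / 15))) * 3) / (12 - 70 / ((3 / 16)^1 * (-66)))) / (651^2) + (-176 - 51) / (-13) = 3289319169246298157863 / 7947048973009146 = 413904.48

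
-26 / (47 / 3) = -78 / 47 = -1.66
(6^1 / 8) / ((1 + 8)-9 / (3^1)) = 1 / 8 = 0.12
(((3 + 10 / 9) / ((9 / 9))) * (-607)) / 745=-22459 / 6705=-3.35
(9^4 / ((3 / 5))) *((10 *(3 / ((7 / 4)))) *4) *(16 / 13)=83980800 / 91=922865.93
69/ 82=0.84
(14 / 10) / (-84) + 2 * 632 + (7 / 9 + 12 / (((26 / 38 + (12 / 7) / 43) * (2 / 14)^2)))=1548026597 / 745380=2076.83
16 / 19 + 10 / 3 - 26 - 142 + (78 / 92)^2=-163.11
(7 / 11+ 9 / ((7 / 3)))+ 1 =5.49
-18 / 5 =-3.60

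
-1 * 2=-2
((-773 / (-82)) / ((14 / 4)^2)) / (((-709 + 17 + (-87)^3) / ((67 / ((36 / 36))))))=-103582 / 1324322755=-0.00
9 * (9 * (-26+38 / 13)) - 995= -37235 / 13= -2864.23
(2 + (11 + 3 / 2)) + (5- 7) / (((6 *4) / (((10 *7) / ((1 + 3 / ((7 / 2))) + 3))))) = 2713 / 204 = 13.30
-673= -673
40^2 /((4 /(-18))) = -7200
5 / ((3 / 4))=20 / 3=6.67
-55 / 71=-0.77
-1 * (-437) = 437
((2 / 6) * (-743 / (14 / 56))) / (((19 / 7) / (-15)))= 104020 / 19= 5474.74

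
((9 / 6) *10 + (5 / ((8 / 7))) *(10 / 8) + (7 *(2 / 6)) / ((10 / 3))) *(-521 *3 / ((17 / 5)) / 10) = -5293881 / 5440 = -973.14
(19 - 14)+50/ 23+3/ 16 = 2709/ 368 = 7.36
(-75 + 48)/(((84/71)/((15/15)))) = -639/28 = -22.82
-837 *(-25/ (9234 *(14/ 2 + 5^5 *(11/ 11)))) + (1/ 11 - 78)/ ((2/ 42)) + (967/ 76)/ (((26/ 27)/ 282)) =2089.99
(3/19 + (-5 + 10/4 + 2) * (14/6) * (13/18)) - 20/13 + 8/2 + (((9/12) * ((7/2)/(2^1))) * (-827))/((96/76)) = -732013211/853632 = -857.53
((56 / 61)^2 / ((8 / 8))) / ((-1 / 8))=-25088 / 3721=-6.74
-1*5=-5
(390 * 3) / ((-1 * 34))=-585 / 17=-34.41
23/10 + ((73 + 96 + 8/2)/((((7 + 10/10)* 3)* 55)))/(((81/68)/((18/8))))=6053/2376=2.55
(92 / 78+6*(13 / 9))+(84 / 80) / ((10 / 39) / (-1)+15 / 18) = 7583 / 650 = 11.67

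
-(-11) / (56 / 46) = 253 / 28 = 9.04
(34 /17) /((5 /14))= 28 /5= 5.60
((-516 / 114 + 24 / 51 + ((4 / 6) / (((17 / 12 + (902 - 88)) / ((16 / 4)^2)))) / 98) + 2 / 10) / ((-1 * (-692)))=-31426581 / 5640426260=-0.01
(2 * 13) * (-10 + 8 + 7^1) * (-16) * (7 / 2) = -7280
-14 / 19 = -0.74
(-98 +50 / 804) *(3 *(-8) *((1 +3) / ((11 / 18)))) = 11338848 / 737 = 15385.14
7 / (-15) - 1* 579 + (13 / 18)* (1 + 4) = -51827 / 90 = -575.86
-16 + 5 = -11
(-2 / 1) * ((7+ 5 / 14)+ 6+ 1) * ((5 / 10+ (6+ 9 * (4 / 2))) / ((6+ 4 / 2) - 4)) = -1407 / 8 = -175.88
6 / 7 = 0.86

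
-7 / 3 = -2.33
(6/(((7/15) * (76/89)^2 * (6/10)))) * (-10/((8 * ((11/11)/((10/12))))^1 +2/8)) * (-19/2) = 14851875/52402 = 283.42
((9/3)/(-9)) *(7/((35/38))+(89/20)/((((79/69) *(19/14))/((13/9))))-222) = 1893631/27018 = 70.09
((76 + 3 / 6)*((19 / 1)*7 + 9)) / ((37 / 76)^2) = 62744688 / 1369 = 45832.50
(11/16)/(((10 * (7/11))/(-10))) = -121/112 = -1.08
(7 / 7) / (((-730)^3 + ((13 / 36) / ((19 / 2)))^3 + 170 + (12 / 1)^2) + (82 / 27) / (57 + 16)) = -2920123224 / 1135976659190468675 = -0.00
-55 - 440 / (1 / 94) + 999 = -40416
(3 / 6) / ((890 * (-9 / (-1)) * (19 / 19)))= 1 / 16020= 0.00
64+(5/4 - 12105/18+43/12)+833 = 688/3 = 229.33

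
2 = 2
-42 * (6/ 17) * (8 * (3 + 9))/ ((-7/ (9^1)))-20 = 30764/ 17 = 1809.65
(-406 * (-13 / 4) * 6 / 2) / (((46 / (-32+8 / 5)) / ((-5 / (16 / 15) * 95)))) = 214352775 / 184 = 1164960.73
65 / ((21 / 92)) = 5980 / 21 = 284.76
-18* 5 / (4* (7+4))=-45 / 22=-2.05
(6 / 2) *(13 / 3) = 13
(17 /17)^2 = 1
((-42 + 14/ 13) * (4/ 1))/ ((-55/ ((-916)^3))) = -1635528229888/ 715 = -2287452069.77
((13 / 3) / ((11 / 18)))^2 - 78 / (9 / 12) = -53.72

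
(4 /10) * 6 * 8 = 96 /5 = 19.20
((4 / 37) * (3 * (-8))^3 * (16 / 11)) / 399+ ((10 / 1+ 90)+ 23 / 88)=41058687 / 433048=94.81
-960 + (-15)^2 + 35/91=-9550/13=-734.62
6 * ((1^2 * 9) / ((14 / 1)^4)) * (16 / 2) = 27 / 2401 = 0.01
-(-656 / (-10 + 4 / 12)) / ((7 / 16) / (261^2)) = -73965312 / 7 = -10566473.14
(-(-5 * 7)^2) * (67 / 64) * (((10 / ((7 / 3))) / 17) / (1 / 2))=-175875 / 272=-646.60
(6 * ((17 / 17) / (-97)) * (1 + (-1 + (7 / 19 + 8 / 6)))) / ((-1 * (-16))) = -1 / 152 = -0.01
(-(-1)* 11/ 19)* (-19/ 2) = -11/ 2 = -5.50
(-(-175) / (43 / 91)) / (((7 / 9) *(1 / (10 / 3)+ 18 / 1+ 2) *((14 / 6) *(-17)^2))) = 87750 / 2522681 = 0.03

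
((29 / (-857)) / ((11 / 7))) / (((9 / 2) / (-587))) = 238322 / 84843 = 2.81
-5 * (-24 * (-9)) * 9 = -9720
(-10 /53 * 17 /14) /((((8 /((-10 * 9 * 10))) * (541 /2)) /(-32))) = -612000 /200711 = -3.05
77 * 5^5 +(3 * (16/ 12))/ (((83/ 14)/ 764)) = 20014659/ 83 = 241140.47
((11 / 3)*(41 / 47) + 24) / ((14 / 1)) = 1.94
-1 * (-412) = 412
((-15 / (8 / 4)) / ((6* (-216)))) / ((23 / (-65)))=-325 / 19872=-0.02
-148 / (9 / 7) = -1036 / 9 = -115.11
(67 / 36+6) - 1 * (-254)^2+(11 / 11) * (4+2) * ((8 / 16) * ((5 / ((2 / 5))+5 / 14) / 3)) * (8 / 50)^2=-2031996007 / 31500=-64507.81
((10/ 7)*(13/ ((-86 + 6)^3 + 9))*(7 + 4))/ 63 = -1430/ 225788031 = -0.00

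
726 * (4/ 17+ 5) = 64614/ 17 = 3800.82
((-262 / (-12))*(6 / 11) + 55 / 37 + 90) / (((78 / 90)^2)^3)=479340281250 / 1964511263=244.00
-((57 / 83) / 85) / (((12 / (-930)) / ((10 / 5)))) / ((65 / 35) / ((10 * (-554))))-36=-69184608 / 18343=-3771.72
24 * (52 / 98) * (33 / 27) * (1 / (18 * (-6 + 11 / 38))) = -43472 / 287091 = -0.15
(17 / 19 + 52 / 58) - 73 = -39236 / 551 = -71.21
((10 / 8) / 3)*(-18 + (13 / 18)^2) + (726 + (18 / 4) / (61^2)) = 718.72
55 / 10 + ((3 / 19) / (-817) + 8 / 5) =1102103 / 155230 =7.10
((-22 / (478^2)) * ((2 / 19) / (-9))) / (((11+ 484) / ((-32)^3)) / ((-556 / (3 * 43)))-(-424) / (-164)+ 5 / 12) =-746979328 / 1436166167840313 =-0.00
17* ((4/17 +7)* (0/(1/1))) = 0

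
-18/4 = -9/2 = -4.50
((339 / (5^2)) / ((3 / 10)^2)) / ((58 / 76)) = 17176 / 87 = 197.43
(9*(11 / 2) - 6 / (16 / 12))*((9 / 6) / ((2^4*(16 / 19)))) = 2565 / 512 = 5.01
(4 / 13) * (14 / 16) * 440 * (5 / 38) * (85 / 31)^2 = 27816250 / 237367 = 117.19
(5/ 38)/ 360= 1/ 2736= 0.00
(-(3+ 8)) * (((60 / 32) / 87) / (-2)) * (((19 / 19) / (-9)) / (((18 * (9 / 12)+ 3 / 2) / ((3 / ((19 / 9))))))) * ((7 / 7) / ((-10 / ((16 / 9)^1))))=11 / 49590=0.00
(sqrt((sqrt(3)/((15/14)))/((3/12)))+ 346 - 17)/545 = 2*3^(3/4)*sqrt(70)/8175+ 329/545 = 0.61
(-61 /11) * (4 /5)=-244 /55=-4.44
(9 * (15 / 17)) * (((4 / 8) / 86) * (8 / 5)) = 54 / 731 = 0.07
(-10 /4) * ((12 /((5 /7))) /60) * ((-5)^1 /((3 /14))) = 49 /3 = 16.33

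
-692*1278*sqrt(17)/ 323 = -884376*sqrt(17)/ 323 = -11289.09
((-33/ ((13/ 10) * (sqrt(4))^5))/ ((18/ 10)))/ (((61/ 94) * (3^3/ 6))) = -12925/ 85644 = -0.15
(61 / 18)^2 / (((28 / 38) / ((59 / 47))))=4171241 / 213192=19.57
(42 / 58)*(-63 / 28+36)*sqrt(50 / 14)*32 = 16200*sqrt(7) / 29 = 1477.97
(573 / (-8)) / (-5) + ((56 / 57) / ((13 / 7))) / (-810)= 6878093 / 480168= 14.32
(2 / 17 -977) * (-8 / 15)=132856 / 255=521.00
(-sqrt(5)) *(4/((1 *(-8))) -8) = 17 *sqrt(5)/2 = 19.01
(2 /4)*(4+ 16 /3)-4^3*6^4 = -248818 /3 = -82939.33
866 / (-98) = -433 / 49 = -8.84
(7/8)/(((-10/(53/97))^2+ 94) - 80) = 19663/7841808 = 0.00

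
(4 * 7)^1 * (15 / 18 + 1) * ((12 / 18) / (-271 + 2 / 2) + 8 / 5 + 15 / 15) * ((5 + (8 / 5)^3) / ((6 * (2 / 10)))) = 1010.72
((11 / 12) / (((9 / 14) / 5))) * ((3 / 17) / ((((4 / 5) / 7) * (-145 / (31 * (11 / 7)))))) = -131285 / 35496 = -3.70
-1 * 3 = -3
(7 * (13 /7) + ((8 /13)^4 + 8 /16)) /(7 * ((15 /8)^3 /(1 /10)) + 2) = 99755392 /3388391357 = 0.03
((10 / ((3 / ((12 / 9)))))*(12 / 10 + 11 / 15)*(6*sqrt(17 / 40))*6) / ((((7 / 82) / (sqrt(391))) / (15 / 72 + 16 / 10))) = 1253206*sqrt(230) / 225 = 84470.27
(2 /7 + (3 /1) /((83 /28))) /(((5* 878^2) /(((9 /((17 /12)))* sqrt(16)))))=81432 /9517526585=0.00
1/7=0.14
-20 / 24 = -5 / 6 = -0.83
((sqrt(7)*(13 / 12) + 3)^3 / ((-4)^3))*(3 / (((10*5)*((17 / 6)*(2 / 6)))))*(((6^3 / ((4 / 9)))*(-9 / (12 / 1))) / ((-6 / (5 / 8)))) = -124659 / 32768 - 16019289*sqrt(7) / 11141120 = -7.61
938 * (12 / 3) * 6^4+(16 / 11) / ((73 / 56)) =3904662272 / 803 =4862593.12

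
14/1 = 14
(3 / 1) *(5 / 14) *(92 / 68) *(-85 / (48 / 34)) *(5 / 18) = -48875 / 2016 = -24.24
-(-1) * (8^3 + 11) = 523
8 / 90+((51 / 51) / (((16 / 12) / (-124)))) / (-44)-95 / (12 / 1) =-5657 / 990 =-5.71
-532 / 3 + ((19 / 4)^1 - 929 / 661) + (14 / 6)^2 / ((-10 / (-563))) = 15768829 / 118980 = 132.53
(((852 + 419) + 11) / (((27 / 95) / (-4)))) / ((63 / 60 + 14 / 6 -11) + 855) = -9743200 / 457587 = -21.29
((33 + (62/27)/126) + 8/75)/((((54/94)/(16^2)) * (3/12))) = 67794833408/1148175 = 59045.73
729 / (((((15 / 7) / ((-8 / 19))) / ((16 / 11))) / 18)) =-3919104 / 1045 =-3750.34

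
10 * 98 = 980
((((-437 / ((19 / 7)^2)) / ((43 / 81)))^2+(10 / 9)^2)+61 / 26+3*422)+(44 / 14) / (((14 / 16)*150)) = 23684992763946539 / 1722021496650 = 13754.18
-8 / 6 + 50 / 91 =-214 / 273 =-0.78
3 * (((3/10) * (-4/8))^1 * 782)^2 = 4127787/100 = 41277.87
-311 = -311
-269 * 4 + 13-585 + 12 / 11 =-18116 / 11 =-1646.91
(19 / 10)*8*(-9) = -684 / 5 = -136.80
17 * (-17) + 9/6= -575/2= -287.50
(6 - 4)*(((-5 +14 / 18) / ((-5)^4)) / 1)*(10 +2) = -304 / 1875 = -0.16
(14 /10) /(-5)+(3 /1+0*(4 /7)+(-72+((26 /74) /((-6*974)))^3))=-17509900639370952589 /252741060037108800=-69.28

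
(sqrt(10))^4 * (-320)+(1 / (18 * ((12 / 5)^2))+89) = -82713287 / 2592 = -31910.99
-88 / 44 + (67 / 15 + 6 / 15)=2.87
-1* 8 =-8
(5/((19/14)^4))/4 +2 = 308662/130321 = 2.37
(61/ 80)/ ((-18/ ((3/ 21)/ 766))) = -61/ 7721280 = -0.00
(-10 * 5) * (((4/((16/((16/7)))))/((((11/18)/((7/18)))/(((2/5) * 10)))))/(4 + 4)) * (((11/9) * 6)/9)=-200/27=-7.41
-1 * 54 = -54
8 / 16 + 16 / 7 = 39 / 14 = 2.79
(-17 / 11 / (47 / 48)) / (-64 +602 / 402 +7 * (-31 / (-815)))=33418260 / 1317733219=0.03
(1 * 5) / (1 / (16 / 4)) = 20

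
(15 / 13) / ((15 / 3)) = 3 / 13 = 0.23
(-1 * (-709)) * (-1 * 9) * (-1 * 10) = 63810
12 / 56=3 / 14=0.21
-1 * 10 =-10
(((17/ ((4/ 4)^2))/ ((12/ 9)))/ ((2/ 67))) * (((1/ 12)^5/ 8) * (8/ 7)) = 1139/ 4644864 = 0.00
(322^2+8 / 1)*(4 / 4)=103692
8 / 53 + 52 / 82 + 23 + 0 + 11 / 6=334013 / 13038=25.62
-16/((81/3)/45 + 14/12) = -480/53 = -9.06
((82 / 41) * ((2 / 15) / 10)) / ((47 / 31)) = 62 / 3525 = 0.02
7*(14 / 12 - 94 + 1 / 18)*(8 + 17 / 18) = -941045 / 162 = -5808.92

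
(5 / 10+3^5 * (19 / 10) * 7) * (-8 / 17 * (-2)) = 258592 / 85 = 3042.26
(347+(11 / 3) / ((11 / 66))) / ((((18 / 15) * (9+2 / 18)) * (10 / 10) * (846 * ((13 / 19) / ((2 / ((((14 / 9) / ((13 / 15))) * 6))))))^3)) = 6859 / 6153630739200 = 0.00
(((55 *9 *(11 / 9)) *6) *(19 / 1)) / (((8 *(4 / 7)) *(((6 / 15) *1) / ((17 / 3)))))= 6839525 / 32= 213735.16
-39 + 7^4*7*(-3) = -50460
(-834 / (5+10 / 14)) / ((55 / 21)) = -61299 / 1100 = -55.73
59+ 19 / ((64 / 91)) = 5505 / 64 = 86.02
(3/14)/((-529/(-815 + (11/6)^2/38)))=159257/482448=0.33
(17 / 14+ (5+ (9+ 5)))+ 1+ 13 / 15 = 4637 / 210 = 22.08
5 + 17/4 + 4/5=201/20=10.05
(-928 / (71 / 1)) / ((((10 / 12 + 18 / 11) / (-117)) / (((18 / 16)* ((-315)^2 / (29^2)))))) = 27583756200 / 335617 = 82188.20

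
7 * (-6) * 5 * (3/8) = -315/4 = -78.75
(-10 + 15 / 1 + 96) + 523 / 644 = 65567 / 644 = 101.81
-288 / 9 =-32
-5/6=-0.83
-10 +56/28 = -8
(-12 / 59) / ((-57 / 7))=28 / 1121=0.02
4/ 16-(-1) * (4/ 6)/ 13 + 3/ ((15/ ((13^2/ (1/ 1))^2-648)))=4354663/ 780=5582.90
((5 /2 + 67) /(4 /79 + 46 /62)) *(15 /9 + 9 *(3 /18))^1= 6467809 /23292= 277.68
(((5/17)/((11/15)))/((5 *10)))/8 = 3/2992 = 0.00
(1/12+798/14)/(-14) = -4.08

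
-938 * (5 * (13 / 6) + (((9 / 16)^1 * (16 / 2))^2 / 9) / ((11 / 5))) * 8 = -2935940 / 33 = -88967.88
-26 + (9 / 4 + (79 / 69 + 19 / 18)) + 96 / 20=-16.75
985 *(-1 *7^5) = -16554895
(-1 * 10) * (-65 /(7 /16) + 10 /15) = 31060 /21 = 1479.05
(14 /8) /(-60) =-7 /240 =-0.03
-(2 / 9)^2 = -4 / 81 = -0.05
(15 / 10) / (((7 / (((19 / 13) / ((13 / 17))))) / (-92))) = -37.68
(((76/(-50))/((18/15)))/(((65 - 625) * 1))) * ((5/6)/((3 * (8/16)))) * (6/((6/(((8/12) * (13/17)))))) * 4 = 247/96390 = 0.00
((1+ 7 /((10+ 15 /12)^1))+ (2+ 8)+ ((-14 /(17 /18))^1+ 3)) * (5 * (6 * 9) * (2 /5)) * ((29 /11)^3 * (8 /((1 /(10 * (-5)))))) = 327788160 /2057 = 159352.53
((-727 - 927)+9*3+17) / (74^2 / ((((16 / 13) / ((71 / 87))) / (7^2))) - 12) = -560280 / 61911587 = -0.01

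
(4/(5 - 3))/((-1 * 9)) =-0.22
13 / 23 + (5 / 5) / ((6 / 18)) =3.57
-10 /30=-1 /3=-0.33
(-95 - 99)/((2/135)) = -13095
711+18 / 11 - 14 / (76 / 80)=145861 / 209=697.90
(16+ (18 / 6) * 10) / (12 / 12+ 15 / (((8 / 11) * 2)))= 736 / 181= 4.07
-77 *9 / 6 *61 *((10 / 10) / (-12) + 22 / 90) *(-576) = 3269112 / 5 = 653822.40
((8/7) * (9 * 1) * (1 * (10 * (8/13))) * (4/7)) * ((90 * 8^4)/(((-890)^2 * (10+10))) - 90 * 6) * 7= -70389762048/514865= -136714.99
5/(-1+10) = 5/9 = 0.56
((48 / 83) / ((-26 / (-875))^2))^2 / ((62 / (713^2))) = 692121076171875000 / 196756729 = 3517648822.94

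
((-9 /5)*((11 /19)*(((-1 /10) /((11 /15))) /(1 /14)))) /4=189 /380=0.50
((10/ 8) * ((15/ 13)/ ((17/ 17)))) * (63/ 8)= 4725/ 416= 11.36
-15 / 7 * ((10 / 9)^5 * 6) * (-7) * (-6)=-2000000 / 2187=-914.49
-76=-76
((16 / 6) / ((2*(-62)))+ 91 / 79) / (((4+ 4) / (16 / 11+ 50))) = 213665 / 29388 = 7.27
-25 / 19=-1.32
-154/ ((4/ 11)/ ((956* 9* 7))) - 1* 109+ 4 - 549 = -25507212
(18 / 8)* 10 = 22.50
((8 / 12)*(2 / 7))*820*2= 6560 / 21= 312.38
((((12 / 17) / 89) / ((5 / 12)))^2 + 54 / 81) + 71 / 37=16427089271 / 6352443975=2.59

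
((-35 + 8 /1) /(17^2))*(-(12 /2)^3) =5832 /289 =20.18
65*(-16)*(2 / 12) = -520 / 3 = -173.33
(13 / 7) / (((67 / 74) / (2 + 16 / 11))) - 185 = -917859 / 5159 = -177.91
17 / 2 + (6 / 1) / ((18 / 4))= 59 / 6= 9.83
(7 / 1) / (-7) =-1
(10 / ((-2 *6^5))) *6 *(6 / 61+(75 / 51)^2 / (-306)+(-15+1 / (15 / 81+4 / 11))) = 57535280375 / 1139571843552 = 0.05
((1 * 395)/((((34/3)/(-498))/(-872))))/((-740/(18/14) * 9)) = -12864834/4403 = -2921.83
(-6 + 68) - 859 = -797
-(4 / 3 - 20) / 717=56 / 2151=0.03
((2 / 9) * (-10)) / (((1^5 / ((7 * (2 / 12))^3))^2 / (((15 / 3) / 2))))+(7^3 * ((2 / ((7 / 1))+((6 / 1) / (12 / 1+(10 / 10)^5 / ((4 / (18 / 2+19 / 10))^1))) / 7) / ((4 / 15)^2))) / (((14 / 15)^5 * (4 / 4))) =790041271892275 / 339327781632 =2328.25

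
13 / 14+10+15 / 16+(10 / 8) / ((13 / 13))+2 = 1693 / 112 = 15.12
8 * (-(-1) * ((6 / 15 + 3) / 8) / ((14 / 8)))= 68 / 35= 1.94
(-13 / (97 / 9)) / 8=-117 / 776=-0.15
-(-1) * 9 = 9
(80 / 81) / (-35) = -0.03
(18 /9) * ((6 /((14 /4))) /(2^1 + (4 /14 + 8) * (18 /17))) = 204 /641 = 0.32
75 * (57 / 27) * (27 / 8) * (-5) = -21375 / 8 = -2671.88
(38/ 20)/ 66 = 19/ 660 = 0.03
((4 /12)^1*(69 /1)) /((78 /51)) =391 /26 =15.04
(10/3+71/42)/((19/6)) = 211/133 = 1.59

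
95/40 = 19/8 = 2.38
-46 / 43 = -1.07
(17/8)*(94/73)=799/292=2.74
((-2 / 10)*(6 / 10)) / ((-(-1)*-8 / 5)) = 3 / 40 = 0.08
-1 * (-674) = 674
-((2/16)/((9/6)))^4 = -1/20736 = -0.00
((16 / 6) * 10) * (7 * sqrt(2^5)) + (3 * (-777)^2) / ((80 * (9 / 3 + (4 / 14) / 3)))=2240 * sqrt(2) / 3 + 38034927 / 5200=8370.36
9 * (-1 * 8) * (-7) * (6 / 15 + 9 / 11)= 33768 / 55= 613.96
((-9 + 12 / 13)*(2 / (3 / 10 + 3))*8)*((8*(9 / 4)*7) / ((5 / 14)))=-1975680 / 143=-13815.94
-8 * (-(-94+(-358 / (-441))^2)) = -145224400 / 194481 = -746.73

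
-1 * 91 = -91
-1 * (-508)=508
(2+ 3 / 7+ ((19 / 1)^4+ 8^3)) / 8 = 114481 / 7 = 16354.43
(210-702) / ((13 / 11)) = -5412 / 13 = -416.31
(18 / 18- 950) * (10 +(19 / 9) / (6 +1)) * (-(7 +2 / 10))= 2463604 / 35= 70388.69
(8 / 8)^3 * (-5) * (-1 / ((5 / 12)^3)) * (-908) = -1569024 / 25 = -62760.96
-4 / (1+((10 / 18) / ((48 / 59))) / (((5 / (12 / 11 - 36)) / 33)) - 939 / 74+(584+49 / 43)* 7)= -38184 / 37486705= -0.00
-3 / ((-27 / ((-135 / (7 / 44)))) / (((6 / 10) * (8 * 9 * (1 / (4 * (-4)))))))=254.57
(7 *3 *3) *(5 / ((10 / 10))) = 315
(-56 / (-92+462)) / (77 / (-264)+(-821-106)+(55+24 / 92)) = 15456 / 89051785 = 0.00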